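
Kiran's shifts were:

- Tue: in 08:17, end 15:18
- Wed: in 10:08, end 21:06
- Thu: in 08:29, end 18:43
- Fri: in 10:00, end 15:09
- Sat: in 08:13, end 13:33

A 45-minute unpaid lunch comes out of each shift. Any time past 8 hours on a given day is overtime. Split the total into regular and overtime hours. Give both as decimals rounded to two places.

Regular 31.25 hours, overtime 3.70 hours

Tue: 08:17–15:18 = 7 h 1 min; less 45 min break → 6 h 16 min
Wed: 10:08–21:06 = 10 h 58 min; less 45 min break → 10 h 13 min
Thu: 08:29–18:43 = 10 h 14 min; less 45 min break → 9 h 29 min
Fri: 10:00–15:09 = 5 h 9 min; less 45 min break → 4 h 24 min
Sat: 08:13–13:33 = 5 h 20 min; less 45 min break → 4 h 35 min
Tue reg 6 h 16 min / OT 0 h 0 min; Wed reg 8 h 0 min / OT 2 h 13 min; Thu reg 8 h 0 min / OT 1 h 29 min; Fri reg 4 h 24 min / OT 0 h 0 min; Sat reg 4 h 35 min / OT 0 h 0 min.
Totals: regular 31 h 15 min, overtime 3 h 42 min.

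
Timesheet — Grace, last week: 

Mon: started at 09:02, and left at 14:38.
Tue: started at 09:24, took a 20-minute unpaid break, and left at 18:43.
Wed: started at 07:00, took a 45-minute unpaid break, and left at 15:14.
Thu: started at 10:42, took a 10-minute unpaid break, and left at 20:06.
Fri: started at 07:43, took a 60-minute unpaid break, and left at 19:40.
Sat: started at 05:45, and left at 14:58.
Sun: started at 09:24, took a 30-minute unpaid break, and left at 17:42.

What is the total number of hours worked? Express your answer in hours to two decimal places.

59.27 hours

Mon: 09:02–14:38 = 5 h 36 min
Tue: 09:24–18:43 = 9 h 19 min; less 20 min break → 8 h 59 min
Wed: 07:00–15:14 = 8 h 14 min; less 45 min break → 7 h 29 min
Thu: 10:42–20:06 = 9 h 24 min; less 10 min break → 9 h 14 min
Fri: 07:43–19:40 = 11 h 57 min; less 60 min break → 10 h 57 min
Sat: 05:45–14:58 = 9 h 13 min
Sun: 09:24–17:42 = 8 h 18 min; less 30 min break → 7 h 48 min
Total: 5 h 36 min + 8 h 59 min + 7 h 29 min + 9 h 14 min + 10 h 57 min + 9 h 13 min + 7 h 48 min = 59 h 16 min.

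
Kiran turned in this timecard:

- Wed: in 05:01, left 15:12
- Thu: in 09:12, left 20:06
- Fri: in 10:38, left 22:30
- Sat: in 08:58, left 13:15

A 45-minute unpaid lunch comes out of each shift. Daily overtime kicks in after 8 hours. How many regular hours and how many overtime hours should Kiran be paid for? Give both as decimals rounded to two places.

Wed: 05:01–15:12 = 10 h 11 min; less 45 min break → 9 h 26 min
Thu: 09:12–20:06 = 10 h 54 min; less 45 min break → 10 h 9 min
Fri: 10:38–22:30 = 11 h 52 min; less 45 min break → 11 h 7 min
Sat: 08:58–13:15 = 4 h 17 min; less 45 min break → 3 h 32 min
Wed reg 8 h 0 min / OT 1 h 26 min; Thu reg 8 h 0 min / OT 2 h 9 min; Fri reg 8 h 0 min / OT 3 h 7 min; Sat reg 3 h 32 min / OT 0 h 0 min.
Totals: regular 27 h 32 min, overtime 6 h 42 min.

Regular 27.53 hours, overtime 6.70 hours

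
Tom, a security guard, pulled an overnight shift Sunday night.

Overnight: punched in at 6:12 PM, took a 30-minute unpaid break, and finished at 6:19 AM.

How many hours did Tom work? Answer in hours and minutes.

Overnight: 6:12 PM → midnight = 5 h 48 min; midnight → 6:19 AM = 6 h 19 min; span 12 h 7 min; less 30 min break → 11 h 37 min

11 h 37 min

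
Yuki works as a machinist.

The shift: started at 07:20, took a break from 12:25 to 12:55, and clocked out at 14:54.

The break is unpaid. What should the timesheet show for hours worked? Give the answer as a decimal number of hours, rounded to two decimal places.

7.07 hours

The shift: 07:20–14:54 = 7 h 34 min; less 30 min break → 7 h 4 min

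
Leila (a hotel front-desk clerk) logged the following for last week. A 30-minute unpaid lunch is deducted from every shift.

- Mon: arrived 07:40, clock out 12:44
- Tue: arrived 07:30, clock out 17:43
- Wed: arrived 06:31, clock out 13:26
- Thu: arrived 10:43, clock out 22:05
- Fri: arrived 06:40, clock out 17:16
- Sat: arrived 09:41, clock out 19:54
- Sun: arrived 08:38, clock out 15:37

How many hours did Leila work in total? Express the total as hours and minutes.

Mon: 07:40–12:44 = 5 h 4 min; less 30 min break → 4 h 34 min
Tue: 07:30–17:43 = 10 h 13 min; less 30 min break → 9 h 43 min
Wed: 06:31–13:26 = 6 h 55 min; less 30 min break → 6 h 25 min
Thu: 10:43–22:05 = 11 h 22 min; less 30 min break → 10 h 52 min
Fri: 06:40–17:16 = 10 h 36 min; less 30 min break → 10 h 6 min
Sat: 09:41–19:54 = 10 h 13 min; less 30 min break → 9 h 43 min
Sun: 08:38–15:37 = 6 h 59 min; less 30 min break → 6 h 29 min
Total: 4 h 34 min + 9 h 43 min + 6 h 25 min + 10 h 52 min + 10 h 6 min + 9 h 43 min + 6 h 29 min = 57 h 52 min.

57 h 52 min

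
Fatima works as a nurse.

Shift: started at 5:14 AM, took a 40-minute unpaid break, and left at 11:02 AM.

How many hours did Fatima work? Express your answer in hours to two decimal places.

Shift: 5:14 AM–11:02 AM = 5 h 48 min; less 40 min break → 5 h 8 min

5.13 hours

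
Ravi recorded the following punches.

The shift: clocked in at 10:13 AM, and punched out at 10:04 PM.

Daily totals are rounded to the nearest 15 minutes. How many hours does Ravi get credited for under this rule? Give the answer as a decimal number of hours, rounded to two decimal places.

11.75 hours

The shift: 10:13 AM–10:04 PM = 11 h 51 min → rounds to 11 h 45 min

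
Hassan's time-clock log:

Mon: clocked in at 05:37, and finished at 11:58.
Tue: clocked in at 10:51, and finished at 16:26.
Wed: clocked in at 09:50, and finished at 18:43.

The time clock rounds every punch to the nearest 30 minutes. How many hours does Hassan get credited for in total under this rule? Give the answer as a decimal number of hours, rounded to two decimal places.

Mon: in 05:37→05:30, out 11:58→12:00; 6 h 30 min
Tue: in 10:51→11:00, out 16:26→16:30; 5 h 30 min
Wed: in 09:50→10:00, out 18:43→18:30; 8 h 30 min
Total credited: 20 h 30 min.

20.50 hours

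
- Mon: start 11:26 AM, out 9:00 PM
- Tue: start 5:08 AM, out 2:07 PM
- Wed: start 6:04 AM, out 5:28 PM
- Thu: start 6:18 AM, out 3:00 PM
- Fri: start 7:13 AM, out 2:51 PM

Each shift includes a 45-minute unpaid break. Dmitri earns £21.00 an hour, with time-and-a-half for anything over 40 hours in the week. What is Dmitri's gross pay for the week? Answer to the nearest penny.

£919.80

Mon: 11:26 AM–9:00 PM = 9 h 34 min; less 45 min break → 8 h 49 min
Tue: 5:08 AM–2:07 PM = 8 h 59 min; less 45 min break → 8 h 14 min
Wed: 6:04 AM–5:28 PM = 11 h 24 min; less 45 min break → 10 h 39 min
Thu: 6:18 AM–3:00 PM = 8 h 42 min; less 45 min break → 7 h 57 min
Fri: 7:13 AM–2:51 PM = 7 h 38 min; less 45 min break → 6 h 53 min
Total worked: 42 h 32 min = 2552 min.
Regular 40 h 0 min = 2400 min at £21.00/h; overtime 2 h 32 min = 152 min at £31.50/h.
Pay = (2400 × £21.00 + 152 × £31.50) ÷ 60 = £919.80.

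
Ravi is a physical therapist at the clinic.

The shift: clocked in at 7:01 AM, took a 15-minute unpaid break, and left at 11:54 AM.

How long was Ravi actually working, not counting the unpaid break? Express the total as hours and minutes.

The shift: 7:01 AM–11:54 AM = 4 h 53 min; less 15 min break → 4 h 38 min

4 h 38 min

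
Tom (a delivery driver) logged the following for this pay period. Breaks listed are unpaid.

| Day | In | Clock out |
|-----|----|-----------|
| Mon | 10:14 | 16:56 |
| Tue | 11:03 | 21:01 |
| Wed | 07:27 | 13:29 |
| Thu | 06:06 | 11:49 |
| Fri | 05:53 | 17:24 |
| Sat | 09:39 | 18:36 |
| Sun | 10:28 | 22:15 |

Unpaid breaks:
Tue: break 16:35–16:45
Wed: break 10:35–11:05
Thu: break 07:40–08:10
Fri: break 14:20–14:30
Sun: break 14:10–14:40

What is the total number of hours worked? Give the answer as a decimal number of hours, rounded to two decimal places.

58.83 hours

Mon: 10:14–16:56 = 6 h 42 min
Tue: 11:03–21:01 = 9 h 58 min; less 10 min break → 9 h 48 min
Wed: 07:27–13:29 = 6 h 2 min; less 30 min break → 5 h 32 min
Thu: 06:06–11:49 = 5 h 43 min; less 30 min break → 5 h 13 min
Fri: 05:53–17:24 = 11 h 31 min; less 10 min break → 11 h 21 min
Sat: 09:39–18:36 = 8 h 57 min
Sun: 10:28–22:15 = 11 h 47 min; less 30 min break → 11 h 17 min
Total: 6 h 42 min + 9 h 48 min + 5 h 32 min + 5 h 13 min + 11 h 21 min + 8 h 57 min + 11 h 17 min = 58 h 50 min.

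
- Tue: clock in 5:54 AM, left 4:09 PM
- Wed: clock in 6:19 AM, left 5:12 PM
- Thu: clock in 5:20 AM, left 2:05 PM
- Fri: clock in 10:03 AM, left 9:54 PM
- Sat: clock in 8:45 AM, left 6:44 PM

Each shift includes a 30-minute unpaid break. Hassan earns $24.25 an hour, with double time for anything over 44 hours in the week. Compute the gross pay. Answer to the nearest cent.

$1320.01

Tue: 5:54 AM–4:09 PM = 10 h 15 min; less 30 min break → 9 h 45 min
Wed: 6:19 AM–5:12 PM = 10 h 53 min; less 30 min break → 10 h 23 min
Thu: 5:20 AM–2:05 PM = 8 h 45 min; less 30 min break → 8 h 15 min
Fri: 10:03 AM–9:54 PM = 11 h 51 min; less 30 min break → 11 h 21 min
Sat: 8:45 AM–6:44 PM = 9 h 59 min; less 30 min break → 9 h 29 min
Total worked: 49 h 13 min = 2953 min.
Regular 44 h 0 min = 2640 min at $24.25/h; overtime 5 h 13 min = 313 min at $48.50/h.
Pay = (2640 × $24.25 + 313 × $48.50) ÷ 60 = $1320.01.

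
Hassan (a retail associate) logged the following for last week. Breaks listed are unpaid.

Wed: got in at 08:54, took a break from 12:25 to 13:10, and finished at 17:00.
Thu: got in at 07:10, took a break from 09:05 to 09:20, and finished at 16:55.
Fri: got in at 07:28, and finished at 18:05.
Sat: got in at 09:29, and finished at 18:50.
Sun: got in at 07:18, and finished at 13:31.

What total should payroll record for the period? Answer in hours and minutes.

43 h 2 min

Wed: 08:54–17:00 = 8 h 6 min; less 45 min break → 7 h 21 min
Thu: 07:10–16:55 = 9 h 45 min; less 15 min break → 9 h 30 min
Fri: 07:28–18:05 = 10 h 37 min
Sat: 09:29–18:50 = 9 h 21 min
Sun: 07:18–13:31 = 6 h 13 min
Total: 7 h 21 min + 9 h 30 min + 10 h 37 min + 9 h 21 min + 6 h 13 min = 43 h 2 min.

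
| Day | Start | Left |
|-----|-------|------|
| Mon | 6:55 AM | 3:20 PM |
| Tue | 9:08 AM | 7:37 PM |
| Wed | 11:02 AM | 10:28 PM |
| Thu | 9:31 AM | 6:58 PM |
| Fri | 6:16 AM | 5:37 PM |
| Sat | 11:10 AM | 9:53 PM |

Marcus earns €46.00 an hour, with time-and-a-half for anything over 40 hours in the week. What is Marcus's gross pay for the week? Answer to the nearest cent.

Mon: 6:55 AM–3:20 PM = 8 h 25 min
Tue: 9:08 AM–7:37 PM = 10 h 29 min
Wed: 11:02 AM–10:28 PM = 11 h 26 min
Thu: 9:31 AM–6:58 PM = 9 h 27 min
Fri: 6:16 AM–5:37 PM = 11 h 21 min
Sat: 11:10 AM–9:53 PM = 10 h 43 min
Total worked: 61 h 51 min = 3711 min.
Regular 40 h 0 min = 2400 min at €46.00/h; overtime 21 h 51 min = 1311 min at €69.00/h.
Pay = (2400 × €46.00 + 1311 × €69.00) ÷ 60 = €3347.65.

€3347.65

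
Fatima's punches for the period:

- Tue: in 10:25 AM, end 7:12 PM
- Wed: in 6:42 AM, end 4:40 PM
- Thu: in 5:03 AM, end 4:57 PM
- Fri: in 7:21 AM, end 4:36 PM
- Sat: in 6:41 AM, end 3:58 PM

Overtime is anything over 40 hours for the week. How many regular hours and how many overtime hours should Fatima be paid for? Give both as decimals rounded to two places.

Regular 40.00 hours, overtime 9.18 hours

Tue: 10:25 AM–7:12 PM = 8 h 47 min
Wed: 6:42 AM–4:40 PM = 9 h 58 min
Thu: 5:03 AM–4:57 PM = 11 h 54 min
Fri: 7:21 AM–4:36 PM = 9 h 15 min
Sat: 6:41 AM–3:58 PM = 9 h 17 min
Total worked: 49 h 11 min = 49.18 h.
Threshold 40 h → overtime 9 h 11 min, regular 40 h 0 min.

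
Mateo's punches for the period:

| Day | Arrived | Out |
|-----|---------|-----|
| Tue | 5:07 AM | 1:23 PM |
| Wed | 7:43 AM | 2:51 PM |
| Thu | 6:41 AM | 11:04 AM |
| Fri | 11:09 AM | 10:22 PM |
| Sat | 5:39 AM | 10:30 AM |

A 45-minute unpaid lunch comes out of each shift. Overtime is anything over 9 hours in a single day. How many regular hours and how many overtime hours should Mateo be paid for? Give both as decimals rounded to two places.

Regular 30.63 hours, overtime 1.47 hours

Tue: 5:07 AM–1:23 PM = 8 h 16 min; less 45 min break → 7 h 31 min
Wed: 7:43 AM–2:51 PM = 7 h 8 min; less 45 min break → 6 h 23 min
Thu: 6:41 AM–11:04 AM = 4 h 23 min; less 45 min break → 3 h 38 min
Fri: 11:09 AM–10:22 PM = 11 h 13 min; less 45 min break → 10 h 28 min
Sat: 5:39 AM–10:30 AM = 4 h 51 min; less 45 min break → 4 h 6 min
Tue reg 7 h 31 min / OT 0 h 0 min; Wed reg 6 h 23 min / OT 0 h 0 min; Thu reg 3 h 38 min / OT 0 h 0 min; Fri reg 9 h 0 min / OT 1 h 28 min; Sat reg 4 h 6 min / OT 0 h 0 min.
Totals: regular 30 h 38 min, overtime 1 h 28 min.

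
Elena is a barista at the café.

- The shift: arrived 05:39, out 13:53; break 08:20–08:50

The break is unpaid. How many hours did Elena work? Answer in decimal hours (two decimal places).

The shift: 05:39–13:53 = 8 h 14 min; less 30 min break → 7 h 44 min

7.73 hours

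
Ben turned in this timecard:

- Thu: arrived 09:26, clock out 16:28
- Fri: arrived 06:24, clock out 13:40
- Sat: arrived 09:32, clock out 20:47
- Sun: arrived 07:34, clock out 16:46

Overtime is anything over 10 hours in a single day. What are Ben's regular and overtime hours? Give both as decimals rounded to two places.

Thu: 09:26–16:28 = 7 h 2 min
Fri: 06:24–13:40 = 7 h 16 min
Sat: 09:32–20:47 = 11 h 15 min
Sun: 07:34–16:46 = 9 h 12 min
Thu reg 7 h 2 min / OT 0 h 0 min; Fri reg 7 h 16 min / OT 0 h 0 min; Sat reg 10 h 0 min / OT 1 h 15 min; Sun reg 9 h 12 min / OT 0 h 0 min.
Totals: regular 33 h 30 min, overtime 1 h 15 min.

Regular 33.50 hours, overtime 1.25 hours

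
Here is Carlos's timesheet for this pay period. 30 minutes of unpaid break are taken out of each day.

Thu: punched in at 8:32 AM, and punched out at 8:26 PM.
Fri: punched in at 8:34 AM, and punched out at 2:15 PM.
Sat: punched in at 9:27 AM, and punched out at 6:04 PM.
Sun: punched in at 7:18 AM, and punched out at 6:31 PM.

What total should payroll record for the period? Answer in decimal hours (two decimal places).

Thu: 8:32 AM–8:26 PM = 11 h 54 min; less 30 min break → 11 h 24 min
Fri: 8:34 AM–2:15 PM = 5 h 41 min; less 30 min break → 5 h 11 min
Sat: 9:27 AM–6:04 PM = 8 h 37 min; less 30 min break → 8 h 7 min
Sun: 7:18 AM–6:31 PM = 11 h 13 min; less 30 min break → 10 h 43 min
Total: 11 h 24 min + 5 h 11 min + 8 h 7 min + 10 h 43 min = 35 h 25 min.

35.42 hours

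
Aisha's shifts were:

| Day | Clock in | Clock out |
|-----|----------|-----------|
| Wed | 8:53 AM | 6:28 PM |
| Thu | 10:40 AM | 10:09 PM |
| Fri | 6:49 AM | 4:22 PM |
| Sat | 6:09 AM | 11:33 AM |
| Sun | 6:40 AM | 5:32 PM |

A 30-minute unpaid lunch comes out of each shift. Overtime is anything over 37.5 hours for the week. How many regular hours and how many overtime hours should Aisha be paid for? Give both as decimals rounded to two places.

Regular 37.50 hours, overtime 6.88 hours

Wed: 8:53 AM–6:28 PM = 9 h 35 min; less 30 min break → 9 h 5 min
Thu: 10:40 AM–10:09 PM = 11 h 29 min; less 30 min break → 10 h 59 min
Fri: 6:49 AM–4:22 PM = 9 h 33 min; less 30 min break → 9 h 3 min
Sat: 6:09 AM–11:33 AM = 5 h 24 min; less 30 min break → 4 h 54 min
Sun: 6:40 AM–5:32 PM = 10 h 52 min; less 30 min break → 10 h 22 min
Total worked: 44 h 23 min = 44.38 h.
Threshold 37.5 h → overtime 6 h 53 min, regular 37 h 30 min.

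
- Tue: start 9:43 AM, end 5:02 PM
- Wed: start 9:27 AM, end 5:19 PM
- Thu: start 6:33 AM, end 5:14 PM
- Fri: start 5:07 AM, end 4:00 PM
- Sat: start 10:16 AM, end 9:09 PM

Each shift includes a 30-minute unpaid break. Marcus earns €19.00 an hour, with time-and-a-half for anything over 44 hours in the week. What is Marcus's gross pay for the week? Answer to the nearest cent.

€868.30

Tue: 9:43 AM–5:02 PM = 7 h 19 min; less 30 min break → 6 h 49 min
Wed: 9:27 AM–5:19 PM = 7 h 52 min; less 30 min break → 7 h 22 min
Thu: 6:33 AM–5:14 PM = 10 h 41 min; less 30 min break → 10 h 11 min
Fri: 5:07 AM–4:00 PM = 10 h 53 min; less 30 min break → 10 h 23 min
Sat: 10:16 AM–9:09 PM = 10 h 53 min; less 30 min break → 10 h 23 min
Total worked: 45 h 8 min = 2708 min.
Regular 44 h 0 min = 2640 min at €19.00/h; overtime 1 h 8 min = 68 min at €28.50/h.
Pay = (2640 × €19.00 + 68 × €28.50) ÷ 60 = €868.30.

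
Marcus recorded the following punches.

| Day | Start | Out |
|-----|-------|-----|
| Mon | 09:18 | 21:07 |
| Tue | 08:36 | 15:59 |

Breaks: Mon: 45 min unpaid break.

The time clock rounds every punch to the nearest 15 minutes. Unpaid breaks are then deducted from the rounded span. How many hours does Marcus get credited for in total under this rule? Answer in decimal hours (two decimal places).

18.50 hours

Mon: in 09:18→09:15, out 21:07→21:00; 11 h 45 min − 45 min = 11 h 0 min
Tue: in 08:36→08:30, out 15:59→16:00; 7 h 30 min
Total credited: 18 h 30 min.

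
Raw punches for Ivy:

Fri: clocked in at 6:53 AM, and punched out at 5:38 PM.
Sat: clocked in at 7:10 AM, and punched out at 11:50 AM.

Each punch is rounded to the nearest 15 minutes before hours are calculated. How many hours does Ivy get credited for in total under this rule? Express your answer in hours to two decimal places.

Fri: in 6:53 AM→7:00 AM, out 5:38 PM→5:45 PM; 10 h 45 min
Sat: in 7:10 AM→7:15 AM, out 11:50 AM→11:45 AM; 4 h 30 min
Total credited: 15 h 15 min.

15.25 hours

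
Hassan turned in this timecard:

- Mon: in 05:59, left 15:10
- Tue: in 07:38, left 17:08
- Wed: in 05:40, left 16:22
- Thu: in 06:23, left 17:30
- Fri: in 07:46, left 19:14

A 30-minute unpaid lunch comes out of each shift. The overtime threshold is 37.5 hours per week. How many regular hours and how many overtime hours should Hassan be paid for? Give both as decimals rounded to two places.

Mon: 05:59–15:10 = 9 h 11 min; less 30 min break → 8 h 41 min
Tue: 07:38–17:08 = 9 h 30 min; less 30 min break → 9 h 0 min
Wed: 05:40–16:22 = 10 h 42 min; less 30 min break → 10 h 12 min
Thu: 06:23–17:30 = 11 h 7 min; less 30 min break → 10 h 37 min
Fri: 07:46–19:14 = 11 h 28 min; less 30 min break → 10 h 58 min
Total worked: 49 h 28 min = 49.47 h.
Threshold 37.5 h → overtime 11 h 58 min, regular 37 h 30 min.

Regular 37.50 hours, overtime 11.97 hours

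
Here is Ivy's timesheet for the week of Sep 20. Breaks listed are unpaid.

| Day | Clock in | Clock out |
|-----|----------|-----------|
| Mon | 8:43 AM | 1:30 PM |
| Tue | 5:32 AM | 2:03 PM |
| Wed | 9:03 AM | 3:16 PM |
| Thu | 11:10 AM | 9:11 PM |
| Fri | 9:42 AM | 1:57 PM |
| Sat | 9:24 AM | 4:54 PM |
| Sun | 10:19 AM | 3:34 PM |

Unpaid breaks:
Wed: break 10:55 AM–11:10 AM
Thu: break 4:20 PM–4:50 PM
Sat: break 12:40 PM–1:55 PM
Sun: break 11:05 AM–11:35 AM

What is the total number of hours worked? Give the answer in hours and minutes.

Mon: 8:43 AM–1:30 PM = 4 h 47 min
Tue: 5:32 AM–2:03 PM = 8 h 31 min
Wed: 9:03 AM–3:16 PM = 6 h 13 min; less 15 min break → 5 h 58 min
Thu: 11:10 AM–9:11 PM = 10 h 1 min; less 30 min break → 9 h 31 min
Fri: 9:42 AM–1:57 PM = 4 h 15 min
Sat: 9:24 AM–4:54 PM = 7 h 30 min; less 75 min break → 6 h 15 min
Sun: 10:19 AM–3:34 PM = 5 h 15 min; less 30 min break → 4 h 45 min
Total: 4 h 47 min + 8 h 31 min + 5 h 58 min + 9 h 31 min + 4 h 15 min + 6 h 15 min + 4 h 45 min = 44 h 2 min.

44 h 2 min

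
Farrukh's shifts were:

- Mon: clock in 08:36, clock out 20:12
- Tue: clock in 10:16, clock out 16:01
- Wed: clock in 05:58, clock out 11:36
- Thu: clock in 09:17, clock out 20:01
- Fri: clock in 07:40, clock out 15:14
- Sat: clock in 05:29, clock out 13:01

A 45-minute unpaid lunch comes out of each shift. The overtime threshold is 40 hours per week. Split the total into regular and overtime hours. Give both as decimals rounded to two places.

Regular 40.00 hours, overtime 4.32 hours

Mon: 08:36–20:12 = 11 h 36 min; less 45 min break → 10 h 51 min
Tue: 10:16–16:01 = 5 h 45 min; less 45 min break → 5 h 0 min
Wed: 05:58–11:36 = 5 h 38 min; less 45 min break → 4 h 53 min
Thu: 09:17–20:01 = 10 h 44 min; less 45 min break → 9 h 59 min
Fri: 07:40–15:14 = 7 h 34 min; less 45 min break → 6 h 49 min
Sat: 05:29–13:01 = 7 h 32 min; less 45 min break → 6 h 47 min
Total worked: 44 h 19 min = 44.32 h.
Threshold 40 h → overtime 4 h 19 min, regular 40 h 0 min.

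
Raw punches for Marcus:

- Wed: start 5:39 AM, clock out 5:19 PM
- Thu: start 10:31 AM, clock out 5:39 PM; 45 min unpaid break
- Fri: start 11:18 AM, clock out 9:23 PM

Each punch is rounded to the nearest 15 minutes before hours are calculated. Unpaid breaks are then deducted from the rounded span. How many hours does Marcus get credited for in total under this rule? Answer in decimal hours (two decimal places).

Wed: in 5:39 AM→5:45 AM, out 5:19 PM→5:15 PM; 11 h 30 min
Thu: in 10:31 AM→10:30 AM, out 5:39 PM→5:45 PM; 7 h 15 min − 45 min = 6 h 30 min
Fri: in 11:18 AM→11:15 AM, out 9:23 PM→9:30 PM; 10 h 15 min
Total credited: 28 h 15 min.

28.25 hours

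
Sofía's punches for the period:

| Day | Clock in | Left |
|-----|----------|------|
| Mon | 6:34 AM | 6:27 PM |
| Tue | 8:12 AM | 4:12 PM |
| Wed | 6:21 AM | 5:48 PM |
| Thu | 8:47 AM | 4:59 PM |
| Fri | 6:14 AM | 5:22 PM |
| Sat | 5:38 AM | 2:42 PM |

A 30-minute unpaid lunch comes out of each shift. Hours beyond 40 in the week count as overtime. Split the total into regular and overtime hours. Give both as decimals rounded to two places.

Regular 40.00 hours, overtime 16.73 hours

Mon: 6:34 AM–6:27 PM = 11 h 53 min; less 30 min break → 11 h 23 min
Tue: 8:12 AM–4:12 PM = 8 h 0 min; less 30 min break → 7 h 30 min
Wed: 6:21 AM–5:48 PM = 11 h 27 min; less 30 min break → 10 h 57 min
Thu: 8:47 AM–4:59 PM = 8 h 12 min; less 30 min break → 7 h 42 min
Fri: 6:14 AM–5:22 PM = 11 h 8 min; less 30 min break → 10 h 38 min
Sat: 5:38 AM–2:42 PM = 9 h 4 min; less 30 min break → 8 h 34 min
Total worked: 56 h 44 min = 56.73 h.
Threshold 40 h → overtime 16 h 44 min, regular 40 h 0 min.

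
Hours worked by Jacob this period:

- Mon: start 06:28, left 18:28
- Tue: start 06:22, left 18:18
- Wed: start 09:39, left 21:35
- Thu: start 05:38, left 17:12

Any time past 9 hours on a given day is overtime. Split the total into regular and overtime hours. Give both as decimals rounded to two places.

Regular 36.00 hours, overtime 11.43 hours

Mon: 06:28–18:28 = 12 h 0 min
Tue: 06:22–18:18 = 11 h 56 min
Wed: 09:39–21:35 = 11 h 56 min
Thu: 05:38–17:12 = 11 h 34 min
Mon reg 9 h 0 min / OT 3 h 0 min; Tue reg 9 h 0 min / OT 2 h 56 min; Wed reg 9 h 0 min / OT 2 h 56 min; Thu reg 9 h 0 min / OT 2 h 34 min.
Totals: regular 36 h 0 min, overtime 11 h 26 min.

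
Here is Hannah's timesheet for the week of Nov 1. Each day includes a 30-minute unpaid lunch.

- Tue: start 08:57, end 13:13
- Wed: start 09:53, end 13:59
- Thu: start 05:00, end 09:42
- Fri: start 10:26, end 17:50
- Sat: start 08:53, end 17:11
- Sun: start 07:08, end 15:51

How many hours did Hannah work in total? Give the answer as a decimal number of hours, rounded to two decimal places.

34.48 hours

Tue: 08:57–13:13 = 4 h 16 min; less 30 min break → 3 h 46 min
Wed: 09:53–13:59 = 4 h 6 min; less 30 min break → 3 h 36 min
Thu: 05:00–09:42 = 4 h 42 min; less 30 min break → 4 h 12 min
Fri: 10:26–17:50 = 7 h 24 min; less 30 min break → 6 h 54 min
Sat: 08:53–17:11 = 8 h 18 min; less 30 min break → 7 h 48 min
Sun: 07:08–15:51 = 8 h 43 min; less 30 min break → 8 h 13 min
Total: 3 h 46 min + 3 h 36 min + 4 h 12 min + 6 h 54 min + 7 h 48 min + 8 h 13 min = 34 h 29 min.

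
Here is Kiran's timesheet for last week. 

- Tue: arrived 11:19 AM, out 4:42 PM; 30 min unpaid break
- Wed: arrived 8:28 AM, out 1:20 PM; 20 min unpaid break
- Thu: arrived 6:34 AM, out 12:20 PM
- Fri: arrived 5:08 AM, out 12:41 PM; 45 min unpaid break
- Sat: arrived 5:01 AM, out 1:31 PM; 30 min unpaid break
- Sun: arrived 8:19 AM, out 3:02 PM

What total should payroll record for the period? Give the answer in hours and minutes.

Tue: 11:19 AM–4:42 PM = 5 h 23 min; less 30 min break → 4 h 53 min
Wed: 8:28 AM–1:20 PM = 4 h 52 min; less 20 min break → 4 h 32 min
Thu: 6:34 AM–12:20 PM = 5 h 46 min
Fri: 5:08 AM–12:41 PM = 7 h 33 min; less 45 min break → 6 h 48 min
Sat: 5:01 AM–1:31 PM = 8 h 30 min; less 30 min break → 8 h 0 min
Sun: 8:19 AM–3:02 PM = 6 h 43 min
Total: 4 h 53 min + 4 h 32 min + 5 h 46 min + 6 h 48 min + 8 h 0 min + 6 h 43 min = 36 h 42 min.

36 h 42 min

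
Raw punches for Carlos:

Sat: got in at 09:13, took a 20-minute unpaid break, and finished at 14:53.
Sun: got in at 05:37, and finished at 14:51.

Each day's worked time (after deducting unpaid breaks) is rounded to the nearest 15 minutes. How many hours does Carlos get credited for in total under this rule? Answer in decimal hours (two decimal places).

Sat: 09:13–14:53 = 5 h 40 min − 20 min = 5 h 20 min → rounds to 5 h 15 min
Sun: 05:37–14:51 = 9 h 14 min → rounds to 9 h 15 min
Total credited: 14 h 30 min.

14.50 hours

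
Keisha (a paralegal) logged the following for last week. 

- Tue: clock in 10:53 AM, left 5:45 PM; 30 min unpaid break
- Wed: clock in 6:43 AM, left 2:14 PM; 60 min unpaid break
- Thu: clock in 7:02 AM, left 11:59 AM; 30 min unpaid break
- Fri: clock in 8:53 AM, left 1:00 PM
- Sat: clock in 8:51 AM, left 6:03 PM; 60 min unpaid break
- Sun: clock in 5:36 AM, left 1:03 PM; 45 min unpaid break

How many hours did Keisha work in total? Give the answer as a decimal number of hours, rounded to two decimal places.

36.35 hours

Tue: 10:53 AM–5:45 PM = 6 h 52 min; less 30 min break → 6 h 22 min
Wed: 6:43 AM–2:14 PM = 7 h 31 min; less 60 min break → 6 h 31 min
Thu: 7:02 AM–11:59 AM = 4 h 57 min; less 30 min break → 4 h 27 min
Fri: 8:53 AM–1:00 PM = 4 h 7 min
Sat: 8:51 AM–6:03 PM = 9 h 12 min; less 60 min break → 8 h 12 min
Sun: 5:36 AM–1:03 PM = 7 h 27 min; less 45 min break → 6 h 42 min
Total: 6 h 22 min + 6 h 31 min + 4 h 27 min + 4 h 7 min + 8 h 12 min + 6 h 42 min = 36 h 21 min.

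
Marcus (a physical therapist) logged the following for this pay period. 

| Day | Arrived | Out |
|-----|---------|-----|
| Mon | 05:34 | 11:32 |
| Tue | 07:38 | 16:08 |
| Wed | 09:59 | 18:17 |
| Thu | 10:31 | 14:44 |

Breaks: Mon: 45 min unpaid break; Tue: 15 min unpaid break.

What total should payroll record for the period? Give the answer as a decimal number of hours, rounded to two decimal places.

Mon: 05:34–11:32 = 5 h 58 min; less 45 min break → 5 h 13 min
Tue: 07:38–16:08 = 8 h 30 min; less 15 min break → 8 h 15 min
Wed: 09:59–18:17 = 8 h 18 min
Thu: 10:31–14:44 = 4 h 13 min
Total: 5 h 13 min + 8 h 15 min + 8 h 18 min + 4 h 13 min = 25 h 59 min.

25.98 hours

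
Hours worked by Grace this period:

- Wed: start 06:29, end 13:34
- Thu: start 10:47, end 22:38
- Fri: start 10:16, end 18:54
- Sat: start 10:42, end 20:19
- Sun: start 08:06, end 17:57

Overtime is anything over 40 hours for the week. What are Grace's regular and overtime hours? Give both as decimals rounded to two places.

Wed: 06:29–13:34 = 7 h 5 min
Thu: 10:47–22:38 = 11 h 51 min
Fri: 10:16–18:54 = 8 h 38 min
Sat: 10:42–20:19 = 9 h 37 min
Sun: 08:06–17:57 = 9 h 51 min
Total worked: 47 h 2 min = 47.03 h.
Threshold 40 h → overtime 7 h 2 min, regular 40 h 0 min.

Regular 40.00 hours, overtime 7.03 hours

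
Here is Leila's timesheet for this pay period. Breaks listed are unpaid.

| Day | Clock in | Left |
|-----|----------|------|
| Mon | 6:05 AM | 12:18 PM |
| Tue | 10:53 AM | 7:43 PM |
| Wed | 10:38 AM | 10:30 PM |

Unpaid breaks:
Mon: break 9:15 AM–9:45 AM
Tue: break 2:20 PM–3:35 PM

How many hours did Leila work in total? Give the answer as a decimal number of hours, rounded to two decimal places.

Mon: 6:05 AM–12:18 PM = 6 h 13 min; less 30 min break → 5 h 43 min
Tue: 10:53 AM–7:43 PM = 8 h 50 min; less 75 min break → 7 h 35 min
Wed: 10:38 AM–10:30 PM = 11 h 52 min
Total: 5 h 43 min + 7 h 35 min + 11 h 52 min = 25 h 10 min.

25.17 hours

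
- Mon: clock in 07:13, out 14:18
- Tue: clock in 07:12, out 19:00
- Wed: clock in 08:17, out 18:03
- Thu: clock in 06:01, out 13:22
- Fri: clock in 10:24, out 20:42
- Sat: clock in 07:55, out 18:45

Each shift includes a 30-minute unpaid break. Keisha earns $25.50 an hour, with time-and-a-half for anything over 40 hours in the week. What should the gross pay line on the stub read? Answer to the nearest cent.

Mon: 07:13–14:18 = 7 h 5 min; less 30 min break → 6 h 35 min
Tue: 07:12–19:00 = 11 h 48 min; less 30 min break → 11 h 18 min
Wed: 08:17–18:03 = 9 h 46 min; less 30 min break → 9 h 16 min
Thu: 06:01–13:22 = 7 h 21 min; less 30 min break → 6 h 51 min
Fri: 10:24–20:42 = 10 h 18 min; less 30 min break → 9 h 48 min
Sat: 07:55–18:45 = 10 h 50 min; less 30 min break → 10 h 20 min
Total worked: 54 h 8 min = 3248 min.
Regular 40 h 0 min = 2400 min at $25.50/h; overtime 14 h 8 min = 848 min at $38.25/h.
Pay = (2400 × $25.50 + 848 × $38.25) ÷ 60 = $1560.60.

$1560.60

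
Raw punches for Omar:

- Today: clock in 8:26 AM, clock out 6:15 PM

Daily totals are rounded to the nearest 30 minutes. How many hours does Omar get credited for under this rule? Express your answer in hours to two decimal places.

10.00 hours

Today: 8:26 AM–6:15 PM = 9 h 49 min → rounds to 10 h 0 min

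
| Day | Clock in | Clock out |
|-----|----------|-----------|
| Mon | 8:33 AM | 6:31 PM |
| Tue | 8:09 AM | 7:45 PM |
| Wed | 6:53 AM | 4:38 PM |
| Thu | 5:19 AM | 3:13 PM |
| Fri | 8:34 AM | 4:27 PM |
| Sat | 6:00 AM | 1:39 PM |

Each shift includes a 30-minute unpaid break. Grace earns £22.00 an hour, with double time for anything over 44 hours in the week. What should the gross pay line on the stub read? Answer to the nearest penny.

£1397.00

Mon: 8:33 AM–6:31 PM = 9 h 58 min; less 30 min break → 9 h 28 min
Tue: 8:09 AM–7:45 PM = 11 h 36 min; less 30 min break → 11 h 6 min
Wed: 6:53 AM–4:38 PM = 9 h 45 min; less 30 min break → 9 h 15 min
Thu: 5:19 AM–3:13 PM = 9 h 54 min; less 30 min break → 9 h 24 min
Fri: 8:34 AM–4:27 PM = 7 h 53 min; less 30 min break → 7 h 23 min
Sat: 6:00 AM–1:39 PM = 7 h 39 min; less 30 min break → 7 h 9 min
Total worked: 53 h 45 min = 3225 min.
Regular 44 h 0 min = 2640 min at £22.00/h; overtime 9 h 45 min = 585 min at £44.00/h.
Pay = (2640 × £22.00 + 585 × £44.00) ÷ 60 = £1397.00.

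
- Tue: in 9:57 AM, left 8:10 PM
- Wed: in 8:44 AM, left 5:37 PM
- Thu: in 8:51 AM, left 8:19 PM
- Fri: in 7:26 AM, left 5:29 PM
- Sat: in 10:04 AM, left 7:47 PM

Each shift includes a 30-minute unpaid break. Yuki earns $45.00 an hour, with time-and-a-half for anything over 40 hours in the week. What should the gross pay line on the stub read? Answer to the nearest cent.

$2328.75

Tue: 9:57 AM–8:10 PM = 10 h 13 min; less 30 min break → 9 h 43 min
Wed: 8:44 AM–5:37 PM = 8 h 53 min; less 30 min break → 8 h 23 min
Thu: 8:51 AM–8:19 PM = 11 h 28 min; less 30 min break → 10 h 58 min
Fri: 7:26 AM–5:29 PM = 10 h 3 min; less 30 min break → 9 h 33 min
Sat: 10:04 AM–7:47 PM = 9 h 43 min; less 30 min break → 9 h 13 min
Total worked: 47 h 50 min = 2870 min.
Regular 40 h 0 min = 2400 min at $45.00/h; overtime 7 h 50 min = 470 min at $67.50/h.
Pay = (2400 × $45.00 + 470 × $67.50) ÷ 60 = $2328.75.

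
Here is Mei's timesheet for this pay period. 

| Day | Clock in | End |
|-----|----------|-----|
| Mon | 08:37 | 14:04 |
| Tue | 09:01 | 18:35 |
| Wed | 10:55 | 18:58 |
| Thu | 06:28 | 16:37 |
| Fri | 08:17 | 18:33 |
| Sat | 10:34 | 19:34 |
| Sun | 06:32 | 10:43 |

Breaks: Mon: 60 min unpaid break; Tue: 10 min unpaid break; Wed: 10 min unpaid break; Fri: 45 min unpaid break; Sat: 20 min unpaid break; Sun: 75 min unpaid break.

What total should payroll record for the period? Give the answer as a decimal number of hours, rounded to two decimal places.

Mon: 08:37–14:04 = 5 h 27 min; less 60 min break → 4 h 27 min
Tue: 09:01–18:35 = 9 h 34 min; less 10 min break → 9 h 24 min
Wed: 10:55–18:58 = 8 h 3 min; less 10 min break → 7 h 53 min
Thu: 06:28–16:37 = 10 h 9 min
Fri: 08:17–18:33 = 10 h 16 min; less 45 min break → 9 h 31 min
Sat: 10:34–19:34 = 9 h 0 min; less 20 min break → 8 h 40 min
Sun: 06:32–10:43 = 4 h 11 min; less 75 min break → 2 h 56 min
Total: 4 h 27 min + 9 h 24 min + 7 h 53 min + 10 h 9 min + 9 h 31 min + 8 h 40 min + 2 h 56 min = 53 h 0 min.

53.00 hours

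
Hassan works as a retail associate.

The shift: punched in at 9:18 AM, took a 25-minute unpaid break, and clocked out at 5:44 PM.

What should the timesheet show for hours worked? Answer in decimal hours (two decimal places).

The shift: 9:18 AM–5:44 PM = 8 h 26 min; less 25 min break → 8 h 1 min

8.02 hours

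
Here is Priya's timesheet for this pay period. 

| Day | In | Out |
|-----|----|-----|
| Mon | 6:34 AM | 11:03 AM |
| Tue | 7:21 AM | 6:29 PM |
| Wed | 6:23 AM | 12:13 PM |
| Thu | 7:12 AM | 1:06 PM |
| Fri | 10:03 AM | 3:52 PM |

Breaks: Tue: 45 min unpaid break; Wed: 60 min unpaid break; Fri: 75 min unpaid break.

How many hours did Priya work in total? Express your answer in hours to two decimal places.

30.17 hours

Mon: 6:34 AM–11:03 AM = 4 h 29 min
Tue: 7:21 AM–6:29 PM = 11 h 8 min; less 45 min break → 10 h 23 min
Wed: 6:23 AM–12:13 PM = 5 h 50 min; less 60 min break → 4 h 50 min
Thu: 7:12 AM–1:06 PM = 5 h 54 min
Fri: 10:03 AM–3:52 PM = 5 h 49 min; less 75 min break → 4 h 34 min
Total: 4 h 29 min + 10 h 23 min + 4 h 50 min + 5 h 54 min + 4 h 34 min = 30 h 10 min.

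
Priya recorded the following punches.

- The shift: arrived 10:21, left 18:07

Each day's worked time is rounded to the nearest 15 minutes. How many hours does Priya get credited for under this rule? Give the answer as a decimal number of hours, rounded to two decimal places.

7.75 hours

The shift: 10:21–18:07 = 7 h 46 min → rounds to 7 h 45 min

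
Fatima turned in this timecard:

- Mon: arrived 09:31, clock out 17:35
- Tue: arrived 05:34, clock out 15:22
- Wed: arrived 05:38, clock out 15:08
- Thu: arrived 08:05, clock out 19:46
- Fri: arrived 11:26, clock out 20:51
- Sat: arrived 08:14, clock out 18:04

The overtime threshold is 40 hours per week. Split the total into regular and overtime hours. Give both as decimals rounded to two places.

Mon: 09:31–17:35 = 8 h 4 min
Tue: 05:34–15:22 = 9 h 48 min
Wed: 05:38–15:08 = 9 h 30 min
Thu: 08:05–19:46 = 11 h 41 min
Fri: 11:26–20:51 = 9 h 25 min
Sat: 08:14–18:04 = 9 h 50 min
Total worked: 58 h 18 min = 58.30 h.
Threshold 40 h → overtime 18 h 18 min, regular 40 h 0 min.

Regular 40.00 hours, overtime 18.30 hours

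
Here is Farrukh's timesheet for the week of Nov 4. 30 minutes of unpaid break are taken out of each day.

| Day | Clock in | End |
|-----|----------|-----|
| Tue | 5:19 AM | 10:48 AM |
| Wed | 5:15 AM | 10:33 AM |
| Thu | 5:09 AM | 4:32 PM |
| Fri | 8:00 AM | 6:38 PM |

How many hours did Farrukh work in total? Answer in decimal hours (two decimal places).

30.80 hours

Tue: 5:19 AM–10:48 AM = 5 h 29 min; less 30 min break → 4 h 59 min
Wed: 5:15 AM–10:33 AM = 5 h 18 min; less 30 min break → 4 h 48 min
Thu: 5:09 AM–4:32 PM = 11 h 23 min; less 30 min break → 10 h 53 min
Fri: 8:00 AM–6:38 PM = 10 h 38 min; less 30 min break → 10 h 8 min
Total: 4 h 59 min + 4 h 48 min + 10 h 53 min + 10 h 8 min = 30 h 48 min.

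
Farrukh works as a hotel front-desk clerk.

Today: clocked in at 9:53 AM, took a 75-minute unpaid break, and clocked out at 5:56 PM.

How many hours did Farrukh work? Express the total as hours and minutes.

Today: 9:53 AM–5:56 PM = 8 h 3 min; less 75 min break → 6 h 48 min

6 h 48 min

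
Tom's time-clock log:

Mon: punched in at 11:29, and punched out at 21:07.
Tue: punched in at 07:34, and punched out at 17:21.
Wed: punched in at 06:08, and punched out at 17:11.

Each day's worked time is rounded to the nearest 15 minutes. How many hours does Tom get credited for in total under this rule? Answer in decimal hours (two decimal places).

Mon: 11:29–21:07 = 9 h 38 min → rounds to 9 h 45 min
Tue: 07:34–17:21 = 9 h 47 min → rounds to 9 h 45 min
Wed: 06:08–17:11 = 11 h 3 min → rounds to 11 h 0 min
Total credited: 30 h 30 min.

30.50 hours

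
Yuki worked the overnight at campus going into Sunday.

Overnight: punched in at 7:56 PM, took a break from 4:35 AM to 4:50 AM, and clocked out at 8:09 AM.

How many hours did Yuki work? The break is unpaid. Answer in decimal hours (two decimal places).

Overnight: 7:56 PM → midnight = 4 h 4 min; midnight → 8:09 AM = 8 h 9 min; span 12 h 13 min; less 15 min break → 11 h 58 min

11.97 hours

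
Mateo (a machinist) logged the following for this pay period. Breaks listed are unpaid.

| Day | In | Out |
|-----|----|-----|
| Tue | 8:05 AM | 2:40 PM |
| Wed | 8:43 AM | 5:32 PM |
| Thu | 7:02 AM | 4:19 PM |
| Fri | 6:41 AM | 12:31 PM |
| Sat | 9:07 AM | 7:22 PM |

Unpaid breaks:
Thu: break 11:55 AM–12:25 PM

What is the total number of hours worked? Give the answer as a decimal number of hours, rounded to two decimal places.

40.27 hours

Tue: 8:05 AM–2:40 PM = 6 h 35 min
Wed: 8:43 AM–5:32 PM = 8 h 49 min
Thu: 7:02 AM–4:19 PM = 9 h 17 min; less 30 min break → 8 h 47 min
Fri: 6:41 AM–12:31 PM = 5 h 50 min
Sat: 9:07 AM–7:22 PM = 10 h 15 min
Total: 6 h 35 min + 8 h 49 min + 8 h 47 min + 5 h 50 min + 10 h 15 min = 40 h 16 min.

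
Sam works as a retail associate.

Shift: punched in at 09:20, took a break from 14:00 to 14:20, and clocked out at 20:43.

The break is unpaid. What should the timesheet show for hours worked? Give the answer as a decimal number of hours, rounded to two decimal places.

Shift: 09:20–20:43 = 11 h 23 min; less 20 min break → 11 h 3 min

11.05 hours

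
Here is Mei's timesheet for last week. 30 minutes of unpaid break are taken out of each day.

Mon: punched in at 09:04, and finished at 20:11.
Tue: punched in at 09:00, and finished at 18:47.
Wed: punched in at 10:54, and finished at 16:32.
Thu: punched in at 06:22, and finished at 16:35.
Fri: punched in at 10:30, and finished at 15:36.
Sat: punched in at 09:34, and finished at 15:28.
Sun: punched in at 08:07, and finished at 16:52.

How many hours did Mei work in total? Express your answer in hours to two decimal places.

53.00 hours

Mon: 09:04–20:11 = 11 h 7 min; less 30 min break → 10 h 37 min
Tue: 09:00–18:47 = 9 h 47 min; less 30 min break → 9 h 17 min
Wed: 10:54–16:32 = 5 h 38 min; less 30 min break → 5 h 8 min
Thu: 06:22–16:35 = 10 h 13 min; less 30 min break → 9 h 43 min
Fri: 10:30–15:36 = 5 h 6 min; less 30 min break → 4 h 36 min
Sat: 09:34–15:28 = 5 h 54 min; less 30 min break → 5 h 24 min
Sun: 08:07–16:52 = 8 h 45 min; less 30 min break → 8 h 15 min
Total: 10 h 37 min + 9 h 17 min + 5 h 8 min + 9 h 43 min + 4 h 36 min + 5 h 24 min + 8 h 15 min = 53 h 0 min.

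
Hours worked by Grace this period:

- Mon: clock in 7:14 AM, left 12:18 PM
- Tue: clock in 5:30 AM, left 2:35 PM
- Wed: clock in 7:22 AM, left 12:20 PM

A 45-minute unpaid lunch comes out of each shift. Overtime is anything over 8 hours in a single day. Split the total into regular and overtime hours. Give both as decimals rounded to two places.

Mon: 7:14 AM–12:18 PM = 5 h 4 min; less 45 min break → 4 h 19 min
Tue: 5:30 AM–2:35 PM = 9 h 5 min; less 45 min break → 8 h 20 min
Wed: 7:22 AM–12:20 PM = 4 h 58 min; less 45 min break → 4 h 13 min
Mon reg 4 h 19 min / OT 0 h 0 min; Tue reg 8 h 0 min / OT 0 h 20 min; Wed reg 4 h 13 min / OT 0 h 0 min.
Totals: regular 16 h 32 min, overtime 0 h 20 min.

Regular 16.53 hours, overtime 0.33 hours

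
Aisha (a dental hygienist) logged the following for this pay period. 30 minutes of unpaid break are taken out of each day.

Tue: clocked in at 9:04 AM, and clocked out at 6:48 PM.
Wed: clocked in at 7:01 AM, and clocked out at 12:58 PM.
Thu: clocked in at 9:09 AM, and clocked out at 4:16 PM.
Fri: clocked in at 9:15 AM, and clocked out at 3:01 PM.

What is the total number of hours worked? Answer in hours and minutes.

26 h 34 min

Tue: 9:04 AM–6:48 PM = 9 h 44 min; less 30 min break → 9 h 14 min
Wed: 7:01 AM–12:58 PM = 5 h 57 min; less 30 min break → 5 h 27 min
Thu: 9:09 AM–4:16 PM = 7 h 7 min; less 30 min break → 6 h 37 min
Fri: 9:15 AM–3:01 PM = 5 h 46 min; less 30 min break → 5 h 16 min
Total: 9 h 14 min + 5 h 27 min + 6 h 37 min + 5 h 16 min = 26 h 34 min.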